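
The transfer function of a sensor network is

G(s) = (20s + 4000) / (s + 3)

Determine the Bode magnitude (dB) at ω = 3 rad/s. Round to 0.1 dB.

59.5 dB

Substitute s = j3:
Numerator: 20(j3) + 4000 = 4000 + j60
Denominator: (j3) + 3 = 3 + j3
|N| = √(4000² + 60²) ≈ 4000.4, ∠N ≈ 0.86°
|D| = √(3² + 3²) ≈ 4.2426, ∠D ≈ 45.00°
|G| = 4000.4 / 4.2426 ≈ 942.91
Gain = 20 log₁₀(942.91) ≈ 59.49 dB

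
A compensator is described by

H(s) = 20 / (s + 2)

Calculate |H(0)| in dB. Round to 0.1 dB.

H(0) = 20 / (2) = 10
20 log₁₀(10) ≈ 20.00 dB

20.0 dB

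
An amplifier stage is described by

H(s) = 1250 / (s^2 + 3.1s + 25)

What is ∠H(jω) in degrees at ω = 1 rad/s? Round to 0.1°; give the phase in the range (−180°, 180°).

At s = jω = j1:
quadratic: (j1)² + 3.1·j1 + 25 = 24 + j3.1 → |·| ≈ 24.199, ∠ ≈ 7.36°
∠H = 0.00° − 7.36° = -7.36°

-7.4°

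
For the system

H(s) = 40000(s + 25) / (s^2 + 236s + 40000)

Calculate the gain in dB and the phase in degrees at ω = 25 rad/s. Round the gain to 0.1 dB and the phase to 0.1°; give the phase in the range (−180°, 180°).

31.0 dB, 36.5°

At s = jω = j25:
zero (s+25): 25 + j25 → |·| = √(25²+25²) = √1250 ≈ 35.355, ∠ = arctan(25/25) ≈ 45.00°
quadratic: (j25)² + 236·j25 + 40000 = 39375 + j5900 → |·| ≈ 39815, ∠ ≈ 8.52°
|H| = 40000 · 35.355 / 39815 ≈ 35.519
Gain = 20 log₁₀(35.519) ≈ 31.01 dB
∠H = 45.00° − 8.52° = 36.48°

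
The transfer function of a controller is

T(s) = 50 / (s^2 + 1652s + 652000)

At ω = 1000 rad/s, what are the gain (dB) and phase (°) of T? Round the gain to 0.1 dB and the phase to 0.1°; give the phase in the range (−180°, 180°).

-90.6 dB, -101.9°

Substitute s = j1000:
Numerator: 50 = 50 + j0
Denominator: (j1000)^2 + 1652(j1000) + 652000 = -348000 + j1652000
|N| = √(50² + 0²) ≈ 50, ∠N ≈ 0.00°
|D| = √(348000² + 1652000²) ≈ 1.6883e+06, ∠D ≈ 101.90°
|T| = 50 / 1.6883e+06 ≈ 2.9616e-05
Gain = 20 log₁₀(2.9616e-05) ≈ -90.57 dB
∠T = 0.00° − 101.90° = -101.90°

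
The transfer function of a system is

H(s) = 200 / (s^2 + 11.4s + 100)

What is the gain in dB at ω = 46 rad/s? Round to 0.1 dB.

At s = jω = j46:
quadratic: (j46)² + 11.4·j46 + 100 = -2016 + j524.4 → |·| ≈ 2083.1, ∠ ≈ 165.42°
|H| = 200 / 2083.1 ≈ 0.096011
Gain = 20 log₁₀(0.096011) ≈ -20.35 dB

-20.4 dB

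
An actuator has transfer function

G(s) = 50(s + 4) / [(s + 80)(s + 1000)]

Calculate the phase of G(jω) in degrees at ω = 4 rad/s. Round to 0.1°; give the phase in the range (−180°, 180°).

At s = jω = j4:
zero (s+4): 4 + j4 → |·| = √(4²+4²) = √32 ≈ 5.6569, ∠ = arctan(4/4) ≈ 45.00°
pole (s+80): 80 + j4 → |·| = √(80²+4²) = √6416 ≈ 80.1, ∠ = arctan(4/80) ≈ 2.86°
pole (s+1000): 1000 + j4 → |·| = √(1000²+4²) = √1000016 ≈ 1000, ∠ = arctan(4/1000) ≈ 0.23°
∠G = 45.00° − 3.09° = 41.91°

41.9°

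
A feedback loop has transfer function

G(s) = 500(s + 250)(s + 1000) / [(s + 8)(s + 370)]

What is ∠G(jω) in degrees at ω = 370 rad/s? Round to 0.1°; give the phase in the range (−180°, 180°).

-57.5°

At s = jω = j370:
zero (s+250): 250 + j370 → |·| = √(250²+370²) = √199400 ≈ 446.54, ∠ = arctan(370/250) ≈ 55.95°
zero (s+1000): 1000 + j370 → |·| = √(1000²+370²) = √1136900 ≈ 1066.3, ∠ = arctan(370/1000) ≈ 20.30°
pole (s+8): 8 + j370 → |·| = √(8²+370²) = √136964 ≈ 370.09, ∠ = arctan(370/8) ≈ 88.76°
pole (s+370): 370 + j370 → |·| = √(370²+370²) = √273800 ≈ 523.26, ∠ = arctan(370/370) ≈ 45.00°
∠G = 76.25° − 133.76° = -57.51°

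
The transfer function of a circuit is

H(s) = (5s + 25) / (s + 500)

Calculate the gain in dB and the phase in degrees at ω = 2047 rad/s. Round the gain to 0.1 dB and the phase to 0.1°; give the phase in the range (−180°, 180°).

13.7 dB, 13.6°

Substitute s = j2047:
Numerator: 5(j2047) + 25 = 25 + j10235
Denominator: (j2047) + 500 = 500 + j2047
|N| = √(25² + 10235²) ≈ 10235, ∠N ≈ 89.86°
|D| = √(500² + 2047²) ≈ 2107.2, ∠D ≈ 76.27°
|H| = 10235 / 2107.2 ≈ 4.8572
Gain = 20 log₁₀(4.8572) ≈ 13.73 dB
∠H = 89.86° − 76.27° = 13.59°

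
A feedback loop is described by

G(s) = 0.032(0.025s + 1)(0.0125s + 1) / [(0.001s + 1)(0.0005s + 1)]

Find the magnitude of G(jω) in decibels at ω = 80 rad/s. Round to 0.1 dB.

At ω = 80 rad/s:
zero (1 + j80·0.025) = 1 + j2 → |·| ≈ 2.2361, ∠ ≈ 63.43°
zero (1 + j80·0.0125) = 1 + j1 → |·| ≈ 1.4142, ∠ ≈ 45.00°
pole (1 + j80·0.001) = 1 + j0.08 → |·| ≈ 1.0032, ∠ ≈ 4.57°
pole (1 + j80·0.0005) = 1 + j0.04 → |·| ≈ 1.0008, ∠ ≈ 2.29°
|G| = 0.032 · 2.2361 · 1.4142 / (1.0032 · 1.0008) ≈ 0.10079
Gain = 20 log₁₀(0.10079) ≈ -19.93 dB

-19.9 dB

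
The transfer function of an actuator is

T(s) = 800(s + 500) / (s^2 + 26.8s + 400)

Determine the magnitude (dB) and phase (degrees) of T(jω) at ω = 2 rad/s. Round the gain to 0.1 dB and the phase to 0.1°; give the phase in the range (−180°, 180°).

At s = jω = j2:
zero (s+500): 500 + j2 → |·| = √(500²+2²) = √250004 ≈ 500, ∠ = arctan(2/500) ≈ 0.23°
quadratic: (j2)² + 26.8·j2 + 400 = 396 + j53.6 → |·| ≈ 399.61, ∠ ≈ 7.71°
|T| = 800 · 500 / 399.61 ≈ 1001
Gain = 20 log₁₀(1001) ≈ 60.01 dB
∠T = 0.23° − 7.71° = -7.48°

60.0 dB, -7.5°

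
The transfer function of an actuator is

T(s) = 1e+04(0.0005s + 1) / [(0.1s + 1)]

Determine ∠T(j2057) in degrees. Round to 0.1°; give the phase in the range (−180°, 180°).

-43.9°

At ω = 2057 rad/s:
zero (1 + j2057·0.0005) = 1 + j1.0285 → |·| ≈ 1.4345, ∠ ≈ 45.80°
pole (1 + j2057·0.1) = 1 + j205.7 → |·| ≈ 205.7, ∠ ≈ 89.72°
∠T = (45.80°) − (89.72°) = -43.92°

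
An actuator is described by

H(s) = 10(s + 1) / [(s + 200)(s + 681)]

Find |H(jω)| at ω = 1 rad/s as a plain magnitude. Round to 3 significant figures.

0.000104

At s = jω = j1:
zero (s+1): 1 + j1 → |·| = √(1²+1²) = √2 ≈ 1.4142, ∠ = arctan(1/1) ≈ 45.00°
pole (s+200): 200 + j1 → |·| = √(200²+1²) = √40001 ≈ 200, ∠ = arctan(1/200) ≈ 0.29°
pole (s+681): 681 + j1 → |·| = √(681²+1²) = √463762 ≈ 681, ∠ = arctan(1/681) ≈ 0.08°
|H| = 10 · 1.4142 / 1.362e+05 ≈ 0.00010383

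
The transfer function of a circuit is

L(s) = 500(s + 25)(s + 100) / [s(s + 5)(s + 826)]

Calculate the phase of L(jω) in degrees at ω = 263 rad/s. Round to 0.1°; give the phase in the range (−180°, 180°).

-42.8°

At s = jω = j263:
zero (s+25): 25 + j263 → |·| = √(25²+263²) = √69794 ≈ 264.19, ∠ = arctan(263/25) ≈ 84.57°
zero (s+100): 100 + j263 → |·| = √(100²+263²) = √79169 ≈ 281.37, ∠ = arctan(263/100) ≈ 69.18°
pole (s+5): 5 + j263 → |·| = √(5²+263²) = √69194 ≈ 263.05, ∠ = arctan(263/5) ≈ 88.91°
pole (s+826): 826 + j263 → |·| = √(826²+263²) = √751445 ≈ 866.86, ∠ = arctan(263/826) ≈ 17.66°
pole at origin: |s| = 263, ∠ = 90.00° (in denominator)
∠L = 153.75° − 196.57° = -42.82°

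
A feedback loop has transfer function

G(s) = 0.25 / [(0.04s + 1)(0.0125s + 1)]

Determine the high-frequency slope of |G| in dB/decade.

-40 dB/decade

Each pole contributes −20 dB/decade at high frequency; each zero contributes +20 dB/decade.
Net: 0 zero(s) − 2 pole(s) → -40 dB/decade.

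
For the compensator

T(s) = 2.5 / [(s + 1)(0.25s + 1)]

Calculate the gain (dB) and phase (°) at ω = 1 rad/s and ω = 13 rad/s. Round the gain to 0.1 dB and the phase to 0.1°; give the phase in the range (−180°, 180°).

ω = 1: 4.7 dB, -59.0°; ω = 13: -25.0 dB, -158.5°

At ω = 1 rad/s:
pole (1 + j1·1) = 1 + j1 → |·| ≈ 1.4142, ∠ ≈ 45.00°
pole (1 + j1·0.25) = 1 + j0.25 → |·| ≈ 1.0308, ∠ ≈ 14.04°
|T| = 2.5 · 1 / (1.4142 · 1.0308) ≈ 1.715
Gain = 20 log₁₀(1.715) ≈ 4.69 dB
∠T = (0°) − (45.00° + 14.04°) = -59.04°

At ω = 13 rad/s:
pole (1 + j13·1) = 1 + j13 → |·| ≈ 13.038, ∠ ≈ 85.60°
pole (1 + j13·0.25) = 1 + j3.25 → |·| ≈ 3.4004, ∠ ≈ 72.90°
|T| = 2.5 · 1 / (13.038 · 3.4004) ≈ 0.05639
Gain = 20 log₁₀(0.05639) ≈ -24.98 dB
∠T = (0°) − (85.60° + 72.90°) = -158.50°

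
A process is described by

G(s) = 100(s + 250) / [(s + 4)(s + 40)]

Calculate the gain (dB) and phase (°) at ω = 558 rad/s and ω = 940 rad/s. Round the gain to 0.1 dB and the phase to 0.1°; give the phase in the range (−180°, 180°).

ω = 558: -14.2 dB, -109.6°; ω = 940: -19.2 dB, -102.2°

At s = jω = j558:
zero (s+250): 250 + j558 → |·| = √(250²+558²) = √373864 ≈ 611.44, ∠ = arctan(558/250) ≈ 65.87°
pole (s+4): 4 + j558 → |·| = √(4²+558²) = √311380 ≈ 558.01, ∠ = arctan(558/4) ≈ 89.59°
pole (s+40): 40 + j558 → |·| = √(40²+558²) = √312964 ≈ 559.43, ∠ = arctan(558/40) ≈ 85.90°
|G| = 100 · 611.44 / 3.1217e+05 ≈ 0.19587
Gain = 20 log₁₀(0.19587) ≈ -14.16 dB
∠G = 65.87° − 175.49° = -109.62°

At s = jω = j940:
zero (s+250): 250 + j940 → |·| = √(250²+940²) = √946100 ≈ 972.68, ∠ = arctan(940/250) ≈ 75.11°
pole (s+4): 4 + j940 → |·| = √(4²+940²) = √883616 ≈ 940.01, ∠ = arctan(940/4) ≈ 89.76°
pole (s+40): 40 + j940 → |·| = √(40²+940²) = √885200 ≈ 940.85, ∠ = arctan(940/40) ≈ 87.56°
|G| = 100 · 972.68 / 8.8441e+05 ≈ 0.10998
Gain = 20 log₁₀(0.10998) ≈ -19.17 dB
∠G = 75.11° − 177.32° = -102.21°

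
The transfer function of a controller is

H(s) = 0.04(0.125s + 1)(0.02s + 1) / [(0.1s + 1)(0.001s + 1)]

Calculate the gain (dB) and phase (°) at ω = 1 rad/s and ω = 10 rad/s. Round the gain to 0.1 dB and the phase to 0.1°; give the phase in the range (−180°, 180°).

ω = 1: -27.9 dB, 2.5°; ω = 10: -26.7 dB, 17.1°

At ω = 1 rad/s:
zero (1 + j1·0.125) = 1 + j0.125 → |·| ≈ 1.0078, ∠ ≈ 7.13°
zero (1 + j1·0.02) = 1 + j0.02 → |·| ≈ 1.0002, ∠ ≈ 1.15°
pole (1 + j1·0.1) = 1 + j0.1 → |·| ≈ 1.005, ∠ ≈ 5.71°
pole (1 + j1·0.001) = 1 + j0.001 → |·| ≈ 1, ∠ ≈ 0.06°
|H| = 0.04 · 1.0078 · 1.0002 / (1.005 · 1) ≈ 0.040119
Gain = 20 log₁₀(0.040119) ≈ -27.93 dB
∠H = (7.13° + 1.15°) − (5.71° + 0.06°) = 2.51°

At ω = 10 rad/s:
zero (1 + j10·0.125) = 1 + j1.25 → |·| ≈ 1.6008, ∠ ≈ 51.34°
zero (1 + j10·0.02) = 1 + j0.2 → |·| ≈ 1.0198, ∠ ≈ 11.31°
pole (1 + j10·0.1) = 1 + j1 → |·| ≈ 1.4142, ∠ ≈ 45.00°
pole (1 + j10·0.001) = 1 + j0.01 → |·| ≈ 1, ∠ ≈ 0.57°
|H| = 0.04 · 1.6008 · 1.0198 / (1.4142 · 1) ≈ 0.046174
Gain = 20 log₁₀(0.046174) ≈ -26.71 dB
∠H = (51.34° + 11.31°) − (45.00° + 0.57°) = 17.08°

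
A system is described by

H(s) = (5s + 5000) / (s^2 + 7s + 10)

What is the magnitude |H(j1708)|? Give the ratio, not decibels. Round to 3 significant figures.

0.00339

Substitute s = j1708:
Numerator: 5(j1708) + 5000 = 5000 + j8540
Denominator: (j1708)^2 + 7(j1708) + 10 = -2917254 + j11956
|N| = √(5000² + 8540²) ≈ 9896, ∠N ≈ 59.65°
|D| = √(2917254² + 11956²) ≈ 2.9173e+06, ∠D ≈ 179.77°
|H| = 9896 / 2.9173e+06 ≈ 0.0033922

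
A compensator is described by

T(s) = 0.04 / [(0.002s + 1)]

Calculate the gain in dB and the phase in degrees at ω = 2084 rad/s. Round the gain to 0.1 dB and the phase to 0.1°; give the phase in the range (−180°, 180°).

At ω = 2084 rad/s:
pole (1 + j2084·0.002) = 1 + j4.168 → |·| ≈ 4.2863, ∠ ≈ 76.51°
|T| = 0.04 · 1 / (4.2863) ≈ 0.0093321
Gain = 20 log₁₀(0.0093321) ≈ -40.60 dB
∠T = (0°) − (76.51°) = -76.51°

-40.6 dB, -76.5°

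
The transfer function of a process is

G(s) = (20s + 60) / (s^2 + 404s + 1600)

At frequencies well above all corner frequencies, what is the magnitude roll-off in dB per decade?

-20 dB/decade

Each pole contributes −20 dB/decade at high frequency; each zero contributes +20 dB/decade.
Net: 1 zero(s) − 2 pole(s) → -20 dB/decade.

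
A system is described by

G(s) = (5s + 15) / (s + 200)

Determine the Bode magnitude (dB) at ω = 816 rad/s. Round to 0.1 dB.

13.7 dB

Substitute s = j816:
Numerator: 5(j816) + 15 = 15 + j4080
Denominator: (j816) + 200 = 200 + j816
|N| = √(15² + 4080²) ≈ 4080, ∠N ≈ 89.79°
|D| = √(200² + 816²) ≈ 840.15, ∠D ≈ 76.23°
|G| = 4080 / 840.15 ≈ 4.8563
Gain = 20 log₁₀(4.8563) ≈ 13.73 dB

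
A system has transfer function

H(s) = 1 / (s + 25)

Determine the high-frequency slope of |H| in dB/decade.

-20 dB/decade

Each pole contributes −20 dB/decade at high frequency; each zero contributes +20 dB/decade.
Net: 0 zero(s) − 1 pole(s) → -20 dB/decade.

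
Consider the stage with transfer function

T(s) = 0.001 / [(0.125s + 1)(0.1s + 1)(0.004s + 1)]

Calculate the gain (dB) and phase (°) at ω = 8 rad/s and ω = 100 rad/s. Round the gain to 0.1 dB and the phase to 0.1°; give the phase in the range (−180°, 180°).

ω = 8: -65.2 dB, -85.5°; ω = 100: -102.7 dB, 168.5°

At ω = 8 rad/s:
pole (1 + j8·0.125) = 1 + j1 → |·| ≈ 1.4142, ∠ ≈ 45.00°
pole (1 + j8·0.1) = 1 + j0.8 → |·| ≈ 1.2806, ∠ ≈ 38.66°
pole (1 + j8·0.004) = 1 + j0.032 → |·| ≈ 1.0005, ∠ ≈ 1.83°
|T| = 0.001 · 1 / (1.4142 · 1.2806 · 1.0005) ≈ 0.0005519
Gain = 20 log₁₀(0.0005519) ≈ -65.16 dB
∠T = (0°) − (45.00° + 38.66° + 1.83°) = -85.49°

At ω = 100 rad/s:
pole (1 + j100·0.125) = 1 + j12.5 → |·| ≈ 12.54, ∠ ≈ 85.43°
pole (1 + j100·0.1) = 1 + j10 → |·| ≈ 10.05, ∠ ≈ 84.29°
pole (1 + j100·0.004) = 1 + j0.4 → |·| ≈ 1.077, ∠ ≈ 21.80°
|T| = 0.001 · 1 / (12.54 · 10.05 · 1.077) ≈ 7.3675e-06
Gain = 20 log₁₀(7.3675e-06) ≈ -102.65 dB
∠T = (0°) − (85.43° + 84.29° + 21.80°) = -191.52° ≡ 168.48° (principal value)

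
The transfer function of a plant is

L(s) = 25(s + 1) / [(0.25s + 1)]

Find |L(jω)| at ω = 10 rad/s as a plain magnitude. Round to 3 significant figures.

At ω = 10 rad/s:
zero (1 + j10·1) = 1 + j10 → |·| ≈ 10.05, ∠ ≈ 84.29°
pole (1 + j10·0.25) = 1 + j2.5 → |·| ≈ 2.6926, ∠ ≈ 68.20°
|L| = 25 · 10.05 / (2.6926) ≈ 93.311

93.3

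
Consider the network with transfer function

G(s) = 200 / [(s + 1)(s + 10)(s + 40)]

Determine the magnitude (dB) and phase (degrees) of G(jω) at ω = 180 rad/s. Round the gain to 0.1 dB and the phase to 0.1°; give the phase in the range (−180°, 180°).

At s = jω = j180:
pole (s+1): 1 + j180 → |·| = √(1²+180²) = √32401 ≈ 180, ∠ = arctan(180/1) ≈ 89.68°
pole (s+10): 10 + j180 → |·| = √(10²+180²) = √32500 ≈ 180.28, ∠ = arctan(180/10) ≈ 86.82°
pole (s+40): 40 + j180 → |·| = √(40²+180²) = √34000 ≈ 184.39, ∠ = arctan(180/40) ≈ 77.47°
|G| = 200 / 5.9835e+06 ≈ 3.3425e-05
Gain = 20 log₁₀(3.3425e-05) ≈ -89.52 dB
∠G = 0.00° − 253.97° = -253.97° ≡ 106.03° (principal value)

-89.5 dB, 106.0°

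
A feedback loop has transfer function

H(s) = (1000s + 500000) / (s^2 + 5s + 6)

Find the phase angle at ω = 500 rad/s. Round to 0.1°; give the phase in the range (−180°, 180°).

Substitute s = j500:
Numerator: 1000(j500) + 500000 = 500000 + j500000
Denominator: (j500)^2 + 5(j500) + 6 = -249994 + j2500
|N| = √(500000² + 500000²) ≈ 7.0711e+05, ∠N ≈ 45.00°
|D| = √(249994² + 2500²) ≈ 2.5001e+05, ∠D ≈ 179.43°
∠H = 45.00° − 179.43° = -134.43°

-134.4°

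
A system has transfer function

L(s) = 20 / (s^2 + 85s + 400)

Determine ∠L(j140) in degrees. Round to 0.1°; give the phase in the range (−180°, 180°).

-148.2°

Substitute s = j140:
Numerator: 20 = 20 + j0
Denominator: (j140)^2 + 85(j140) + 400 = -19200 + j11900
|N| = √(20² + 0²) ≈ 20, ∠N ≈ 0.00°
|D| = √(19200² + 11900²) ≈ 22589, ∠D ≈ 148.21°
∠L = 0.00° − 148.21° = -148.21°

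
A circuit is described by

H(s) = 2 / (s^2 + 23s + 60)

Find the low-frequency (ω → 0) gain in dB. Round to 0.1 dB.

-29.5 dB

H(0) = 2 / 60 ≈ 0.033333
20 log₁₀(0.033333) ≈ -29.54 dB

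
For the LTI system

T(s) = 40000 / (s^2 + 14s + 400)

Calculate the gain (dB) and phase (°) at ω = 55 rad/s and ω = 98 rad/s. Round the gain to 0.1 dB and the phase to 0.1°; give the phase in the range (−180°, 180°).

ω = 55: 23.3 dB, -163.7°; ω = 98: 12.7 dB, -171.5°

At s = jω = j55:
quadratic: (j55)² + 14·j55 + 400 = -2625 + j770 → |·| ≈ 2735.6, ∠ ≈ 163.65°
|T| = 40000 / 2735.6 ≈ 14.622
Gain = 20 log₁₀(14.622) ≈ 23.30 dB
∠T = 0.00° − 163.65° = -163.65°

At s = jω = j98:
quadratic: (j98)² + 14·j98 + 400 = -9204 + j1372 → |·| ≈ 9305.7, ∠ ≈ 171.52°
|T| = 40000 / 9305.7 ≈ 4.2984
Gain = 20 log₁₀(4.2984) ≈ 12.67 dB
∠T = 0.00° − 171.52° = -171.52°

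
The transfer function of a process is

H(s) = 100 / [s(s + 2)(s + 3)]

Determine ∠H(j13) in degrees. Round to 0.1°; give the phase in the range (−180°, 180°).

At s = jω = j13:
pole (s+2): 2 + j13 → |·| = √(2²+13²) = √173 ≈ 13.153, ∠ = arctan(13/2) ≈ 81.25°
pole (s+3): 3 + j13 → |·| = √(3²+13²) = √178 ≈ 13.342, ∠ = arctan(13/3) ≈ 77.01°
pole at origin: |s| = 13, ∠ = 90.00° (in denominator)
∠H = 0.00° − 248.26° = -248.26° ≡ 111.74° (principal value)

111.7°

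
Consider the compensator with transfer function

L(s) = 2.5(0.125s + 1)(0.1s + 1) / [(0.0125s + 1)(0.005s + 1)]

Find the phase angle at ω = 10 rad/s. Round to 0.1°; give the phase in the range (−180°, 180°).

86.4°

At ω = 10 rad/s:
zero (1 + j10·0.125) = 1 + j1.25 → |·| ≈ 1.6008, ∠ ≈ 51.34°
zero (1 + j10·0.1) = 1 + j1 → |·| ≈ 1.4142, ∠ ≈ 45.00°
pole (1 + j10·0.0125) = 1 + j0.125 → |·| ≈ 1.0078, ∠ ≈ 7.13°
pole (1 + j10·0.005) = 1 + j0.05 → |·| ≈ 1.0012, ∠ ≈ 2.86°
∠L = (51.34° + 45.00°) − (7.13° + 2.86°) = 86.35°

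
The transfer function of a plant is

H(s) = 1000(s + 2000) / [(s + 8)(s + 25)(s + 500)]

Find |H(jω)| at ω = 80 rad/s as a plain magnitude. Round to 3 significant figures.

At s = jω = j80:
zero (s+2000): 2000 + j80 → |·| = √(2000²+80²) = √4006400 ≈ 2001.6, ∠ = arctan(80/2000) ≈ 2.29°
pole (s+8): 8 + j80 → |·| = √(8²+80²) = √6464 ≈ 80.399, ∠ = arctan(80/8) ≈ 84.29°
pole (s+25): 25 + j80 → |·| = √(25²+80²) = √7025 ≈ 83.815, ∠ = arctan(80/25) ≈ 72.65°
pole (s+500): 500 + j80 → |·| = √(500²+80²) = √256400 ≈ 506.36, ∠ = arctan(80/500) ≈ 9.09°
|H| = 1000 · 2001.6 / 3.4122e+06 ≈ 0.5866

0.587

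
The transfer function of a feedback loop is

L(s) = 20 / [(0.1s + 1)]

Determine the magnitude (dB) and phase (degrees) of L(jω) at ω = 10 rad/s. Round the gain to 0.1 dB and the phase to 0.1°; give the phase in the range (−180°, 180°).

23.0 dB, -45.0°

At ω = 10 rad/s:
pole (1 + j10·0.1) = 1 + j1 → |·| ≈ 1.4142, ∠ ≈ 45.00°
|L| = 20 · 1 / (1.4142) ≈ 14.142
Gain = 20 log₁₀(14.142) ≈ 23.01 dB
∠L = (0°) − (45.00°) = -45.00°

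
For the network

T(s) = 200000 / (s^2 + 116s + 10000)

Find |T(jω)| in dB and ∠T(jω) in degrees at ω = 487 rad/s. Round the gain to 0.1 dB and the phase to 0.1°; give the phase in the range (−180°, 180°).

At s = jω = j487:
quadratic: (j487)² + 116·j487 + 10000 = -227169 + j56492 → |·| ≈ 2.3409e+05, ∠ ≈ 166.04°
|T| = 200000 / 2.3409e+05 ≈ 0.85437
Gain = 20 log₁₀(0.85437) ≈ -1.37 dB
∠T = 0.00° − 166.04° = -166.04°

-1.4 dB, -166.0°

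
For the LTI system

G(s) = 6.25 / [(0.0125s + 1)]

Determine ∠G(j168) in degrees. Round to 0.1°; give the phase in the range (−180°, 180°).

-64.5°

At ω = 168 rad/s:
pole (1 + j168·0.0125) = 1 + j2.1 → |·| ≈ 2.3259, ∠ ≈ 64.54°
∠G = (0°) − (64.54°) = -64.54°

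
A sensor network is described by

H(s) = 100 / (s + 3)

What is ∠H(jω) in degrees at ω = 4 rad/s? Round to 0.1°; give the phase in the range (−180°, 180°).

At s = jω = j4:
pole (s+3): 3 + j4 → |·| = √(3²+4²) = √25 ≈ 5, ∠ = arctan(4/3) ≈ 53.13°
∠H = 0.00° − 53.13° = -53.13°

-53.1°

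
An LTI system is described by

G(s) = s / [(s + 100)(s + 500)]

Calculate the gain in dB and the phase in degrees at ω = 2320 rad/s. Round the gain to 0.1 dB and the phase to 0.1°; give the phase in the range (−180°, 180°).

At s = jω = j2320:
zero at origin: s = j2320 → |·| = 2320, ∠ = 90.00°
pole (s+100): 100 + j2320 → |·| = √(100²+2320²) = √5392400 ≈ 2322.2, ∠ = arctan(2320/100) ≈ 87.53°
pole (s+500): 500 + j2320 → |·| = √(500²+2320²) = √5632400 ≈ 2373.3, ∠ = arctan(2320/500) ≈ 77.84°
|G| = 1 · 2320 / 5.5113e+06 ≈ 0.00042095
Gain = 20 log₁₀(0.00042095) ≈ -67.52 dB
∠G = 90.00° − 165.37° = -75.37°

-67.5 dB, -75.4°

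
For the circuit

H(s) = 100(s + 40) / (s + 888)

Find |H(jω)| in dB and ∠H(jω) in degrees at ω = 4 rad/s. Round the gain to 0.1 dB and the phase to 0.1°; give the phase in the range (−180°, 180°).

At s = jω = j4:
zero (s+40): 40 + j4 → |·| = √(40²+4²) = √1616 ≈ 40.2, ∠ = arctan(4/40) ≈ 5.71°
pole (s+888): 888 + j4 → |·| = √(888²+4²) = √788560 ≈ 888.01, ∠ = arctan(4/888) ≈ 0.26°
|H| = 100 · 40.2 / 888.01 ≈ 4.527
Gain = 20 log₁₀(4.527) ≈ 13.12 dB
∠H = 5.71° − 0.26° = 5.45°

13.1 dB, 5.5°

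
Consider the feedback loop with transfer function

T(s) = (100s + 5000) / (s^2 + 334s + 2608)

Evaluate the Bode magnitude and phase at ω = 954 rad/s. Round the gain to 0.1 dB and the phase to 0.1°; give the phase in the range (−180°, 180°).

Substitute s = j954:
Numerator: 100(j954) + 5000 = 5000 + j95400
Denominator: (j954)^2 + 334(j954) + 2608 = -907508 + j318636
|N| = √(5000² + 95400²) ≈ 95531, ∠N ≈ 87.00°
|D| = √(907508² + 318636²) ≈ 9.6182e+05, ∠D ≈ 160.65°
|T| = 95531 / 9.6182e+05 ≈ 0.099323
Gain = 20 log₁₀(0.099323) ≈ -20.06 dB
∠T = 87.00° − 160.65° = -73.65°

-20.1 dB, -73.7°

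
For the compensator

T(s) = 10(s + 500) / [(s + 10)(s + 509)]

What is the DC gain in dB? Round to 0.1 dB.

-0.2 dB

T(0) = 10·500 / (10·509) ≈ 0.98232
20 log₁₀(0.98232) ≈ -0.15 dB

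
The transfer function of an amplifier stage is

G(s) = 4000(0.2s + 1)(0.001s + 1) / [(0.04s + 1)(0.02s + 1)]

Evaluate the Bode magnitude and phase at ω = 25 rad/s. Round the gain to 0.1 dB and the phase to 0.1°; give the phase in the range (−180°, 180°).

At ω = 25 rad/s:
zero (1 + j25·0.2) = 1 + j5 → |·| ≈ 5.099, ∠ ≈ 78.69°
zero (1 + j25·0.001) = 1 + j0.025 → |·| ≈ 1.0003, ∠ ≈ 1.43°
pole (1 + j25·0.04) = 1 + j1 → |·| ≈ 1.4142, ∠ ≈ 45.00°
pole (1 + j25·0.02) = 1 + j0.5 → |·| ≈ 1.118, ∠ ≈ 26.57°
|G| = 4000 · 5.099 · 1.0003 / (1.4142 · 1.118) ≈ 12904
Gain = 20 log₁₀(12904) ≈ 82.21 dB
∠G = (78.69° + 1.43°) − (45.00° + 26.57°) = 8.55°

82.2 dB, 8.6°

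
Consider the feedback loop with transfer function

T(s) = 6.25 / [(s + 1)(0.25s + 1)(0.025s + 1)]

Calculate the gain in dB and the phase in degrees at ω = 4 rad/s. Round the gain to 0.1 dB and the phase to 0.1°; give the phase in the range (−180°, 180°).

At ω = 4 rad/s:
pole (1 + j4·1) = 1 + j4 → |·| ≈ 4.1231, ∠ ≈ 75.96°
pole (1 + j4·0.25) = 1 + j1 → |·| ≈ 1.4142, ∠ ≈ 45.00°
pole (1 + j4·0.025) = 1 + j0.1 → |·| ≈ 1.005, ∠ ≈ 5.71°
|T| = 6.25 · 1 / (4.1231 · 1.4142 · 1.005) ≈ 1.0665
Gain = 20 log₁₀(1.0665) ≈ 0.56 dB
∠T = (0°) − (75.96° + 45.00° + 5.71°) = -126.67°

0.6 dB, -126.7°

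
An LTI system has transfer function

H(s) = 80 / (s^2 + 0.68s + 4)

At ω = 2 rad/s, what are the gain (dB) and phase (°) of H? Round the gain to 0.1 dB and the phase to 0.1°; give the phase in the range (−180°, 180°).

At s = jω = j2:
quadratic: (j2)² + 0.68·j2 + 4 = 0 + j1.36 → |·| ≈ 1.36, ∠ ≈ 90.00°
|H| = 80 / 1.36 ≈ 58.824
Gain = 20 log₁₀(58.824) ≈ 35.39 dB
∠H = 0.00° − 90.00° = -90.00°

35.4 dB, -90.0°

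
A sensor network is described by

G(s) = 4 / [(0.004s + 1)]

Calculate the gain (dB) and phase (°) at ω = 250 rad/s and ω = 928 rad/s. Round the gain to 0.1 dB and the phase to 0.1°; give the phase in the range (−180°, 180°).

ω = 250: 9.0 dB, -45.0°; ω = 928: 0.3 dB, -74.9°

At ω = 250 rad/s:
pole (1 + j250·0.004) = 1 + j1 → |·| ≈ 1.4142, ∠ ≈ 45.00°
|G| = 4 · 1 / (1.4142) ≈ 2.8285
Gain = 20 log₁₀(2.8285) ≈ 9.03 dB
∠G = (0°) − (45.00°) = -45.00°

At ω = 928 rad/s:
pole (1 + j928·0.004) = 1 + j3.712 → |·| ≈ 3.8443, ∠ ≈ 74.92°
|G| = 4 · 1 / (3.8443) ≈ 1.0405
Gain = 20 log₁₀(1.0405) ≈ 0.34 dB
∠G = (0°) − (74.92°) = -74.92°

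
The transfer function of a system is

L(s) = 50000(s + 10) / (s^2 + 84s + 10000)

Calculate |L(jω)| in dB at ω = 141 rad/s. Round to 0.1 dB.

53.2 dB

At s = jω = j141:
zero (s+10): 10 + j141 → |·| = √(10²+141²) = √19981 ≈ 141.35, ∠ = arctan(141/10) ≈ 85.94°
quadratic: (j141)² + 84·j141 + 10000 = -9881 + j11844 → |·| ≈ 15424, ∠ ≈ 129.84°
|L| = 50000 · 141.35 / 15424 ≈ 458.21
Gain = 20 log₁₀(458.21) ≈ 53.22 dB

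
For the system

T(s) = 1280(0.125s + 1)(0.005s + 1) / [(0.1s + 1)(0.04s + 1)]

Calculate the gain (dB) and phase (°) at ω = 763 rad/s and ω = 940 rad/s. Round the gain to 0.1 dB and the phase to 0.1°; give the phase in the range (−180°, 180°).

At ω = 763 rad/s:
zero (1 + j763·0.125) = 1 + j95.375 → |·| ≈ 95.38, ∠ ≈ 89.40°
zero (1 + j763·0.005) = 1 + j3.815 → |·| ≈ 3.9439, ∠ ≈ 75.31°
pole (1 + j763·0.1) = 1 + j76.3 → |·| ≈ 76.307, ∠ ≈ 89.25°
pole (1 + j763·0.04) = 1 + j30.52 → |·| ≈ 30.536, ∠ ≈ 88.12°
|T| = 1280 · 95.38 · 3.9439 / (76.307 · 30.536) ≈ 206.64
Gain = 20 log₁₀(206.64) ≈ 46.30 dB
∠T = (89.40° + 75.31°) − (89.25° + 88.12°) = -12.66°

At ω = 940 rad/s:
zero (1 + j940·0.125) = 1 + j117.5 → |·| ≈ 117.5, ∠ ≈ 89.51°
zero (1 + j940·0.005) = 1 + j4.7 → |·| ≈ 4.8052, ∠ ≈ 77.99°
pole (1 + j940·0.1) = 1 + j94 → |·| ≈ 94.005, ∠ ≈ 89.39°
pole (1 + j940·0.04) = 1 + j37.6 → |·| ≈ 37.613, ∠ ≈ 88.48°
|T| = 1280 · 117.5 · 4.8052 / (94.005 · 37.613) ≈ 204.4
Gain = 20 log₁₀(204.4) ≈ 46.21 dB
∠T = (89.51° + 77.99°) − (89.39° + 88.48°) = -10.37°

ω = 763: 46.3 dB, -12.7°; ω = 940: 46.2 dB, -10.4°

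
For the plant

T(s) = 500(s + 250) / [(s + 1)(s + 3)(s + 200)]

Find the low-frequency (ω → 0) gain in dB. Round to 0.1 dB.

46.4 dB

T(0) = 500·250 / (1·3·200) ≈ 208.33
20 log₁₀(208.33) ≈ 46.38 dB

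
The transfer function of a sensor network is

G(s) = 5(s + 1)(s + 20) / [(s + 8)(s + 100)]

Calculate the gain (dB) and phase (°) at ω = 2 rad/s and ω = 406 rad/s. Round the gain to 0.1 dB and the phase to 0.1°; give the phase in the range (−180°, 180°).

At s = jω = j2:
zero (s+1): 1 + j2 → |·| = √(1²+2²) = √5 ≈ 2.2361, ∠ = arctan(2/1) ≈ 63.43°
zero (s+20): 20 + j2 → |·| = √(20²+2²) = √404 ≈ 20.1, ∠ = arctan(2/20) ≈ 5.71°
pole (s+8): 8 + j2 → |·| = √(8²+2²) = √68 ≈ 8.2462, ∠ = arctan(2/8) ≈ 14.04°
pole (s+100): 100 + j2 → |·| = √(100²+2²) = √10004 ≈ 100.02, ∠ = arctan(2/100) ≈ 1.15°
|G| = 5 · 44.946 / 824.78 ≈ 0.27247
Gain = 20 log₁₀(0.27247) ≈ -11.29 dB
∠G = 69.14° − 15.19° = 53.95°

At s = jω = j406:
zero (s+1): 1 + j406 → |·| = √(1²+406²) = √164837 ≈ 406, ∠ = arctan(406/1) ≈ 89.86°
zero (s+20): 20 + j406 → |·| = √(20²+406²) = √165236 ≈ 406.49, ∠ = arctan(406/20) ≈ 87.18°
pole (s+8): 8 + j406 → |·| = √(8²+406²) = √164900 ≈ 406.08, ∠ = arctan(406/8) ≈ 88.87°
pole (s+100): 100 + j406 → |·| = √(100²+406²) = √174836 ≈ 418.13, ∠ = arctan(406/100) ≈ 76.16°
|G| = 5 · 1.6503e+05 / 1.6979e+05 ≈ 4.8598
Gain = 20 log₁₀(4.8598) ≈ 13.73 dB
∠G = 177.04° − 165.03° = 12.01°

ω = 2: -11.3 dB, 54.0°; ω = 406: 13.7 dB, 12.0°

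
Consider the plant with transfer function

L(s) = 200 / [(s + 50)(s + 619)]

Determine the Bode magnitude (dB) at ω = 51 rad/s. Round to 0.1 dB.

At s = jω = j51:
pole (s+50): 50 + j51 → |·| = √(50²+51²) = √5101 ≈ 71.421, ∠ = arctan(51/50) ≈ 45.57°
pole (s+619): 619 + j51 → |·| = √(619²+51²) = √385762 ≈ 621.1, ∠ = arctan(51/619) ≈ 4.71°
|L| = 200 / 44360 ≈ 0.0045086
Gain = 20 log₁₀(0.0045086) ≈ -46.92 dB

-46.9 dB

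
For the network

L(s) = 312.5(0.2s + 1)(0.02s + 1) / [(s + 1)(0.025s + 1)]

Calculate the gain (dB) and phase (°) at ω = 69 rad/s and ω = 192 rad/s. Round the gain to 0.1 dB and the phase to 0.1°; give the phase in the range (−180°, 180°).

At ω = 69 rad/s:
zero (1 + j69·0.2) = 1 + j13.8 → |·| ≈ 13.836, ∠ ≈ 85.86°
zero (1 + j69·0.02) = 1 + j1.38 → |·| ≈ 1.7042, ∠ ≈ 54.07°
pole (1 + j69·1) = 1 + j69 → |·| ≈ 69.007, ∠ ≈ 89.17°
pole (1 + j69·0.025) = 1 + j1.725 → |·| ≈ 1.9939, ∠ ≈ 59.90°
|L| = 312.5 · 13.836 · 1.7042 / (69.007 · 1.9939) ≈ 53.553
Gain = 20 log₁₀(53.553) ≈ 34.58 dB
∠L = (85.86° + 54.07°) − (89.17° + 59.90°) = -9.14°

At ω = 192 rad/s:
zero (1 + j192·0.2) = 1 + j38.4 → |·| ≈ 38.413, ∠ ≈ 88.51°
zero (1 + j192·0.02) = 1 + j3.84 → |·| ≈ 3.9681, ∠ ≈ 75.40°
pole (1 + j192·1) = 1 + j192 → |·| ≈ 192, ∠ ≈ 89.70°
pole (1 + j192·0.025) = 1 + j4.8 → |·| ≈ 4.9031, ∠ ≈ 78.23°
|L| = 312.5 · 38.413 · 3.9681 / (192 · 4.9031) ≈ 50.599
Gain = 20 log₁₀(50.599) ≈ 34.08 dB
∠L = (88.51° + 75.40°) − (89.70° + 78.23°) = -4.02°

ω = 69: 34.6 dB, -9.1°; ω = 192: 34.1 dB, -4.0°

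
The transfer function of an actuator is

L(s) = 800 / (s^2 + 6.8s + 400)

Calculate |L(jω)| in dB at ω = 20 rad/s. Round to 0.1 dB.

15.4 dB

At s = jω = j20:
quadratic: (j20)² + 6.8·j20 + 400 = 0 + j136 → |·| ≈ 136, ∠ ≈ 90.00°
|L| = 800 / 136 ≈ 5.8824
Gain = 20 log₁₀(5.8824) ≈ 15.39 dB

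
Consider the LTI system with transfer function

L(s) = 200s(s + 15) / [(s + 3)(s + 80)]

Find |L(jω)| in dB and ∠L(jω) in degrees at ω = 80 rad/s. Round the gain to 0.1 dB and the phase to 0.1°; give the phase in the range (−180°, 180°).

At s = jω = j80:
zero (s+15): 15 + j80 → |·| = √(15²+80²) = √6625 ≈ 81.394, ∠ = arctan(80/15) ≈ 79.38°
zero at origin: s = j80 → |·| = 80, ∠ = 90.00°
pole (s+3): 3 + j80 → |·| = √(3²+80²) = √6409 ≈ 80.056, ∠ = arctan(80/3) ≈ 87.85°
pole (s+80): 80 + j80 → |·| = √(80²+80²) = √12800 ≈ 113.14, ∠ = arctan(80/80) ≈ 45.00°
|L| = 200 · 6511.5 / 9057.5 ≈ 143.78
Gain = 20 log₁₀(143.78) ≈ 43.15 dB
∠L = 169.38° − 132.85° = 36.53°

43.2 dB, 36.5°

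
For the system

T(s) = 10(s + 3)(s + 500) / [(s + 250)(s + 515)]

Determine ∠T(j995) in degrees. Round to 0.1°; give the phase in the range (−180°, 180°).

14.6°

At s = jω = j995:
zero (s+3): 3 + j995 → |·| = √(3²+995²) = √990034 ≈ 995, ∠ = arctan(995/3) ≈ 89.83°
zero (s+500): 500 + j995 → |·| = √(500²+995²) = √1240025 ≈ 1113.6, ∠ = arctan(995/500) ≈ 63.32°
pole (s+250): 250 + j995 → |·| = √(250²+995²) = √1052525 ≈ 1025.9, ∠ = arctan(995/250) ≈ 75.90°
pole (s+515): 515 + j995 → |·| = √(515²+995²) = √1255250 ≈ 1120.4, ∠ = arctan(995/515) ≈ 62.63°
∠T = 153.15° − 138.53° = 14.62°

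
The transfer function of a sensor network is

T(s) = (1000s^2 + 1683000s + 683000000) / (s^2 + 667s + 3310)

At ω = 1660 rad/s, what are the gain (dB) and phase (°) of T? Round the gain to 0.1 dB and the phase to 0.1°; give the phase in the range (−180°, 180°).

61.4 dB, -31.5°

Substitute s = j1660:
Numerator: 1000(j1660)^2 + 1683000(j1660) + 683000000 = -2072600000 + j2793780000
Denominator: (j1660)^2 + 667(j1660) + 3310 = -2752290 + j1107220
|N| = √(2072600000² + 2793780000²) ≈ 3.4786e+09, ∠N ≈ 126.57°
|D| = √(2752290² + 1107220²) ≈ 2.9667e+06, ∠D ≈ 158.09°
|T| = 3.4786e+09 / 2.9667e+06 ≈ 1172.5
Gain = 20 log₁₀(1172.5) ≈ 61.38 dB
∠T = 126.57° − 158.09° = -31.52°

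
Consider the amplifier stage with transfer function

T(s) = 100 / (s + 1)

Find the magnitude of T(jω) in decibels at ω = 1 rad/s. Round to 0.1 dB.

At s = jω = j1:
pole (s+1): 1 + j1 → |·| = √(1²+1²) = √2 ≈ 1.4142, ∠ = arctan(1/1) ≈ 45.00°
|T| = 100 / 1.4142 ≈ 70.711
Gain = 20 log₁₀(70.711) ≈ 36.99 dB

37.0 dB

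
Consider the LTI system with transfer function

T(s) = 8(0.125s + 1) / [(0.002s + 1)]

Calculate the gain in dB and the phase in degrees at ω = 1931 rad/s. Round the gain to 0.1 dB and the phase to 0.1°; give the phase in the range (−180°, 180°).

53.7 dB, 14.3°

At ω = 1931 rad/s:
zero (1 + j1931·0.125) = 1 + j241.375 → |·| ≈ 241.38, ∠ ≈ 89.76°
pole (1 + j1931·0.002) = 1 + j3.862 → |·| ≈ 3.9894, ∠ ≈ 75.48°
|T| = 8 · 241.38 / (3.9894) ≈ 484.04
Gain = 20 log₁₀(484.04) ≈ 53.70 dB
∠T = (89.76°) − (75.48°) = 14.28°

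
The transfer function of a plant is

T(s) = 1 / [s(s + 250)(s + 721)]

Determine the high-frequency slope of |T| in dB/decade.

Each pole contributes −20 dB/decade at high frequency; each zero contributes +20 dB/decade.
Net: 0 zero(s) − 3 pole(s) → -60 dB/decade.

-60 dB/decade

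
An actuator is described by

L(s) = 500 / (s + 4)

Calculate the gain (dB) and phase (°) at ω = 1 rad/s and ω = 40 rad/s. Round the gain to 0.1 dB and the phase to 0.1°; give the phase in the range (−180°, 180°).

At s = jω = j1:
pole (s+4): 4 + j1 → |·| = √(4²+1²) = √17 ≈ 4.1231, ∠ = arctan(1/4) ≈ 14.04°
|L| = 500 / 4.1231 ≈ 121.27
Gain = 20 log₁₀(121.27) ≈ 41.68 dB
∠L = 0.00° − 14.04° = -14.04°

At s = jω = j40:
pole (s+4): 4 + j40 → |·| = √(4²+40²) = √1616 ≈ 40.2, ∠ = arctan(40/4) ≈ 84.29°
|L| = 500 / 40.2 ≈ 12.438
Gain = 20 log₁₀(12.438) ≈ 21.90 dB
∠L = 0.00° − 84.29° = -84.29°

ω = 1: 41.7 dB, -14.0°; ω = 40: 21.9 dB, -84.3°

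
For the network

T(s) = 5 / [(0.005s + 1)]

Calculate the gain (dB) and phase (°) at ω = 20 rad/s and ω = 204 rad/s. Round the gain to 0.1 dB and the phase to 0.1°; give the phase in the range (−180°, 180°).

ω = 20: 13.9 dB, -5.7°; ω = 204: 10.9 dB, -45.6°

At ω = 20 rad/s:
pole (1 + j20·0.005) = 1 + j0.1 → |·| ≈ 1.005, ∠ ≈ 5.71°
|T| = 5 · 1 / (1.005) ≈ 4.9751
Gain = 20 log₁₀(4.9751) ≈ 13.94 dB
∠T = (0°) − (5.71°) = -5.71°

At ω = 204 rad/s:
pole (1 + j204·0.005) = 1 + j1.02 → |·| ≈ 1.4284, ∠ ≈ 45.57°
|T| = 5 · 1 / (1.4284) ≈ 3.5004
Gain = 20 log₁₀(3.5004) ≈ 10.88 dB
∠T = (0°) − (45.57°) = -45.57°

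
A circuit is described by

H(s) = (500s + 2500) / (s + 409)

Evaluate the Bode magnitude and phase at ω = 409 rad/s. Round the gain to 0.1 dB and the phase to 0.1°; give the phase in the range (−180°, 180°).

Substitute s = j409:
Numerator: 500(j409) + 2500 = 2500 + j204500
Denominator: (j409) + 409 = 409 + j409
|N| = √(2500² + 204500²) ≈ 2.0452e+05, ∠N ≈ 89.30°
|D| = √(409² + 409²) ≈ 578.41, ∠D ≈ 45.00°
|H| = 2.0452e+05 / 578.41 ≈ 353.59
Gain = 20 log₁₀(353.59) ≈ 50.97 dB
∠H = 89.30° − 45.00° = 44.30°

51.0 dB, 44.3°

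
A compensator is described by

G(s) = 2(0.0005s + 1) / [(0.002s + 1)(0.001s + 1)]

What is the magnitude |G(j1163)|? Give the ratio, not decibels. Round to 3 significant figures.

0.596

At ω = 1163 rad/s:
zero (1 + j1163·0.0005) = 1 + j0.5815 → |·| ≈ 1.1568, ∠ ≈ 30.18°
pole (1 + j1163·0.002) = 1 + j2.326 → |·| ≈ 2.5319, ∠ ≈ 66.74°
pole (1 + j1163·0.001) = 1 + j1.163 → |·| ≈ 1.5338, ∠ ≈ 49.31°
|G| = 2 · 1.1568 / (2.5319 · 1.5338) ≈ 0.59576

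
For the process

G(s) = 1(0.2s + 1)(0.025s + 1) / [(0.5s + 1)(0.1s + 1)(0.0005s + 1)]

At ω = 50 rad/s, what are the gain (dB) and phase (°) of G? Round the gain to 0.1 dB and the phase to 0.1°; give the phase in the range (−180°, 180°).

-18.0 dB, -32.2°

At ω = 50 rad/s:
zero (1 + j50·0.2) = 1 + j10 → |·| ≈ 10.05, ∠ ≈ 84.29°
zero (1 + j50·0.025) = 1 + j1.25 → |·| ≈ 1.6008, ∠ ≈ 51.34°
pole (1 + j50·0.5) = 1 + j25 → |·| ≈ 25.02, ∠ ≈ 87.71°
pole (1 + j50·0.1) = 1 + j5 → |·| ≈ 5.099, ∠ ≈ 78.69°
pole (1 + j50·0.0005) = 1 + j0.025 → |·| ≈ 1.0003, ∠ ≈ 1.43°
|G| = 1 · 10.05 · 1.6008 / (25.02 · 5.099 · 1.0003) ≈ 0.12607
Gain = 20 log₁₀(0.12607) ≈ -17.99 dB
∠G = (84.29° + 51.34°) − (87.71° + 78.69° + 1.43°) = -32.20°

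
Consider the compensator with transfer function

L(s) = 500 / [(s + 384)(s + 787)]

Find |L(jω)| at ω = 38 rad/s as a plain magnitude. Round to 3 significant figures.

0.00164

At s = jω = j38:
pole (s+384): 384 + j38 → |·| = √(384²+38²) = √148900 ≈ 385.88, ∠ = arctan(38/384) ≈ 5.65°
pole (s+787): 787 + j38 → |·| = √(787²+38²) = √620813 ≈ 787.92, ∠ = arctan(38/787) ≈ 2.76°
|L| = 500 / 3.0404e+05 ≈ 0.0016445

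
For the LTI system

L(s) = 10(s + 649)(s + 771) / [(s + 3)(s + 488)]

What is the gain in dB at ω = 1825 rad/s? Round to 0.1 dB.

At s = jω = j1825:
zero (s+649): 649 + j1825 → |·| = √(649²+1825²) = √3751826 ≈ 1937, ∠ = arctan(1825/649) ≈ 70.42°
zero (s+771): 771 + j1825 → |·| = √(771²+1825²) = √3925066 ≈ 1981.2, ∠ = arctan(1825/771) ≈ 67.10°
pole (s+3): 3 + j1825 → |·| = √(3²+1825²) = √3330634 ≈ 1825, ∠ = arctan(1825/3) ≈ 89.91°
pole (s+488): 488 + j1825 → |·| = √(488²+1825²) = √3568769 ≈ 1889.1, ∠ = arctan(1825/488) ≈ 75.03°
|L| = 10 · 3.8376e+06 / 3.4476e+06 ≈ 11.131
Gain = 20 log₁₀(11.131) ≈ 20.93 dB

20.9 dB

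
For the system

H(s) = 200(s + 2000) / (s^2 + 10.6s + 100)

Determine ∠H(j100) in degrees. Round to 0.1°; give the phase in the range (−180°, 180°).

At s = jω = j100:
zero (s+2000): 2000 + j100 → |·| = √(2000²+100²) = √4010000 ≈ 2002.5, ∠ = arctan(100/2000) ≈ 2.86°
quadratic: (j100)² + 10.6·j100 + 100 = -9900 + j1060 → |·| ≈ 9956.6, ∠ ≈ 173.89°
∠H = 2.86° − 173.89° = -171.03°

-171.0°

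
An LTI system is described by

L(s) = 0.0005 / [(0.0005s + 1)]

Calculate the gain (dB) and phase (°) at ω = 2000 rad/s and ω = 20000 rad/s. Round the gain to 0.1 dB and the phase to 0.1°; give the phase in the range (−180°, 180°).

ω = 2000: -69.0 dB, -45.0°; ω = 20000: -86.1 dB, -84.3°

At ω = 2000 rad/s:
pole (1 + j2000·0.0005) = 1 + j1 → |·| ≈ 1.4142, ∠ ≈ 45.00°
|L| = 0.0005 · 1 / (1.4142) ≈ 0.00035356
Gain = 20 log₁₀(0.00035356) ≈ -69.03 dB
∠L = (0°) − (45.00°) = -45.00°

At ω = 20000 rad/s:
pole (1 + j20000·0.0005) = 1 + j10 → |·| ≈ 10.05, ∠ ≈ 84.29°
|L| = 0.0005 · 1 / (10.05) ≈ 4.9751e-05
Gain = 20 log₁₀(4.9751e-05) ≈ -86.06 dB
∠L = (0°) − (84.29°) = -84.29°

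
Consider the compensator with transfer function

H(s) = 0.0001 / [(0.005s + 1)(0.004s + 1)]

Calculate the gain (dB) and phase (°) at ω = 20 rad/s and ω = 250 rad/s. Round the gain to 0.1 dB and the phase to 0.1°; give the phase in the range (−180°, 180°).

ω = 20: -80.1 dB, -10.3°; ω = 250: -87.1 dB, -96.3°

At ω = 20 rad/s:
pole (1 + j20·0.005) = 1 + j0.1 → |·| ≈ 1.005, ∠ ≈ 5.71°
pole (1 + j20·0.004) = 1 + j0.08 → |·| ≈ 1.0032, ∠ ≈ 4.57°
|H| = 0.0001 · 1 / (1.005 · 1.0032) ≈ 9.9185e-05
Gain = 20 log₁₀(9.9185e-05) ≈ -80.07 dB
∠H = (0°) − (5.71° + 4.57°) = -10.28°

At ω = 250 rad/s:
pole (1 + j250·0.005) = 1 + j1.25 → |·| ≈ 1.6008, ∠ ≈ 51.34°
pole (1 + j250·0.004) = 1 + j1 → |·| ≈ 1.4142, ∠ ≈ 45.00°
|H| = 0.0001 · 1 / (1.6008 · 1.4142) ≈ 4.4173e-05
Gain = 20 log₁₀(4.4173e-05) ≈ -87.10 dB
∠H = (0°) − (51.34° + 45.00°) = -96.34°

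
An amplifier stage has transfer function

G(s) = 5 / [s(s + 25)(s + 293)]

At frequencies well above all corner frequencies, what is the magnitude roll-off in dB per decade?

Each pole contributes −20 dB/decade at high frequency; each zero contributes +20 dB/decade.
Net: 0 zero(s) − 3 pole(s) → -60 dB/decade.

-60 dB/decade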